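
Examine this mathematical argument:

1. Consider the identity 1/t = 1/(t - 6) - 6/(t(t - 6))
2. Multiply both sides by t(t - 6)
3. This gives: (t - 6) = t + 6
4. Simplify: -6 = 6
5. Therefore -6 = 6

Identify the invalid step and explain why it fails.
Step 3: This gives: (t - 6) = t + 6

Step 3 makes a sign error when clearing denominators. Multiplying -6/(t(t - 6)) by t(t - 6) gives -6, not +6. The correct result is (t - 6) = t - 6, which is trivially true, not (t - 6) = t + 6. (Step 1 is a valid identity: 1/(t - 6) - 6/(t(t - 6)) = (t - 6)/(t(t - 6)) = 1/t.)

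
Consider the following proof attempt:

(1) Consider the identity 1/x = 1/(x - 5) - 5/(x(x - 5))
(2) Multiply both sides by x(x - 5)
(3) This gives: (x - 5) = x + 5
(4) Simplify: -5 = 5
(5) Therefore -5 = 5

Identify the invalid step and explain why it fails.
Step 3: This gives: (x - 5) = x + 5

Step 3 makes a sign error when clearing denominators. Multiplying -5/(x(x - 5)) by x(x - 5) gives -5, not +5. The correct result is (x - 5) = x - 5, which is trivially true, not (x - 5) = x + 5. (Step 1 is a valid identity: 1/(x - 5) - 5/(x(x - 5)) = (x - 5)/(x(x - 5)) = 1/x.)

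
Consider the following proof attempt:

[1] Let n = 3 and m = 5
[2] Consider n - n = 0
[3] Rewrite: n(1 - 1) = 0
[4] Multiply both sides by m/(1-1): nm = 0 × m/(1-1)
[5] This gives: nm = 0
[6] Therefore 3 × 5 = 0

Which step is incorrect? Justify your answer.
Step 4: Multiply both sides by m/(1-1): nm = 0 × m/(1-1)

Step 4 multiplies both sides by m/(1-1). However, 1-1 = 0, so this is multiplication by m/0, which is undefined. We cannot multiply by an undefined expression.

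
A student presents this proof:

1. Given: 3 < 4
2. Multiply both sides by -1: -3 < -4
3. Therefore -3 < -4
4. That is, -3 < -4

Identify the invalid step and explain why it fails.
Step 2: Multiply both sides by -1: -3 < -4

Step 2 multiplies both sides by -1 but fails to reverse the inequality sign. When multiplying (or dividing) an inequality by a negative number, the direction must be reversed. Since 3 < 4, we should get -3 > -4, i.e., -3 > -4.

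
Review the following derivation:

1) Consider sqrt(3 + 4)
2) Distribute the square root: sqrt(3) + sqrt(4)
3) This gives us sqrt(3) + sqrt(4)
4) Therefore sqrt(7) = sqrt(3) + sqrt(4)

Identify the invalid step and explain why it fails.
Step 2: Distribute the square root: sqrt(3) + sqrt(4)

Step 2 incorrectly 'distributes' the square root over addition. The square root function does not distribute: sqrt(a + b) ≠ sqrt(a) + sqrt(b). In fact, sqrt(3 + 4) = sqrt(7) ≈ 2.6458, while sqrt(3) + sqrt(4) ≈ 3.7321.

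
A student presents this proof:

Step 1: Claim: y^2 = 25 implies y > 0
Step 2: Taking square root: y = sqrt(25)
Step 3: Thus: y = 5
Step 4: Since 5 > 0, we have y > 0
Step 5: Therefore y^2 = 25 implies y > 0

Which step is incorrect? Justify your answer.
Step 2: Taking square root: y = sqrt(25)

Step 2 takes the square root and assumes the positive root only. The equation y^2 = 25 actually has two solutions: y = 5 and y = -5. The proof silently assumes y > 0 without justification, then uses this assumption to conclude y > 0, which is circular. The counterexample y = -5 shows the claim is false.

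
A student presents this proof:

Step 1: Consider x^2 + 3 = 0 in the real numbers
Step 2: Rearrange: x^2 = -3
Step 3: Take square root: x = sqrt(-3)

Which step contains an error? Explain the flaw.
Step 3: Take square root: x = sqrt(-3)

Step 3 takes the square root of -3, which is negative. In the real number system, the square root of a negative number is undefined. The equation x^2 + 3 = 0 has no real solutions. Square roots of negative numbers only exist in the complex numbers.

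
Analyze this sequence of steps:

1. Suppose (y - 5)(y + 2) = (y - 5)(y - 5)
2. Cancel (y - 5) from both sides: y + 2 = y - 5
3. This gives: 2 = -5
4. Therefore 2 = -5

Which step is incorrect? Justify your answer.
Step 2: Cancel (y - 5) from both sides: y + 2 = y - 5

Step 2 cancels (y - 5) from both sides. This is only valid if (y - 5) ≠ 0, i.e., y ≠ 5. When y = 5, both sides equal zero regardless of the other factors. The correct approach requires considering y = 5 as a separate case.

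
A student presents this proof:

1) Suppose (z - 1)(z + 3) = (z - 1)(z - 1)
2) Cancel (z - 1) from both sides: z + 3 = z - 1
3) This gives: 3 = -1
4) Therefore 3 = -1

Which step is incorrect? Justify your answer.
Step 2: Cancel (z - 1) from both sides: z + 3 = z - 1

Step 2 cancels (z - 1) from both sides. This is only valid if (z - 1) ≠ 0, i.e., z ≠ 1. When z = 1, both sides equal zero regardless of the other factors. The correct approach requires considering z = 1 as a separate case.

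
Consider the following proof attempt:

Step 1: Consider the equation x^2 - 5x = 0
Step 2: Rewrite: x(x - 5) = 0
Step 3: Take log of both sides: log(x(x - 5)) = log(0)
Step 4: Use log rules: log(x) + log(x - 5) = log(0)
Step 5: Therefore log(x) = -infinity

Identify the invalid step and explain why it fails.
Step 3: Take log of both sides: log(x(x - 5)) = log(0)

Step 3 takes the logarithm of both sides, resulting in log(0) on the right side. The logarithm is only defined for positive numbers; log(0) is undefined (approaches negative infinity). This operation is invalid.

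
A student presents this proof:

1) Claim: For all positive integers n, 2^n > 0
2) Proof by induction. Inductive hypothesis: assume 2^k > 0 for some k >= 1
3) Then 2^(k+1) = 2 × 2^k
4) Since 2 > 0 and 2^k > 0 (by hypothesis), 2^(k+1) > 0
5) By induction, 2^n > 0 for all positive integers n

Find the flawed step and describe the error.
Step 5: By induction, 2^n > 0 for all positive integers n

Step 5 concludes the proof by induction, but no base case was ever established. A valid induction proof requires: (1) a base case proving 2^1 > 0, and (2) an inductive step showing IF 2^k > 0 THEN 2^(k+1) > 0. Steps 2-4 correctly establish the inductive step, but without the base case the conclusion in step 5 does not follow.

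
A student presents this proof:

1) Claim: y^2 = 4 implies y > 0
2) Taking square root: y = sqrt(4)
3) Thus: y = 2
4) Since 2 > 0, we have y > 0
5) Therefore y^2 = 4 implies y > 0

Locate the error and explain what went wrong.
Step 2: Taking square root: y = sqrt(4)

Step 2 takes the square root and assumes the positive root only. The equation y^2 = 4 actually has two solutions: y = 2 and y = -2. The proof silently assumes y > 0 without justification, then uses this assumption to conclude y > 0, which is circular. The counterexample y = -2 shows the claim is false.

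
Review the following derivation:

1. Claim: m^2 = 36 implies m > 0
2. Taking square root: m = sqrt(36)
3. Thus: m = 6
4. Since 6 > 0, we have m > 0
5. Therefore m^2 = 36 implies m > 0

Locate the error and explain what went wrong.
Step 2: Taking square root: m = sqrt(36)

Step 2 takes the square root and assumes the positive root only. The equation m^2 = 36 actually has two solutions: m = 6 and m = -6. The proof silently assumes m > 0 without justification, then uses this assumption to conclude m > 0, which is circular. The counterexample m = -6 shows the claim is false.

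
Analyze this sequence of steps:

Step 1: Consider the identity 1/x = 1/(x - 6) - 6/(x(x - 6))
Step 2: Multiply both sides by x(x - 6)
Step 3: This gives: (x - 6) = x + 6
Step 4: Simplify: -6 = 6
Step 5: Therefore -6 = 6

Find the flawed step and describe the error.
Step 3: This gives: (x - 6) = x + 6

Step 3 makes a sign error when clearing denominators. Multiplying -6/(x(x - 6)) by x(x - 6) gives -6, not +6. The correct result is (x - 6) = x - 6, which is trivially true, not (x - 6) = x + 6. (Step 1 is a valid identity: 1/(x - 6) - 6/(x(x - 6)) = (x - 6)/(x(x - 6)) = 1/x.)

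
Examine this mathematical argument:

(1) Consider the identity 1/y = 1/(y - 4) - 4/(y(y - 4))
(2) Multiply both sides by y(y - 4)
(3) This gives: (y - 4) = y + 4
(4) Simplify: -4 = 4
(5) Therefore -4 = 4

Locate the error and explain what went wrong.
Step 3: This gives: (y - 4) = y + 4

Step 3 makes a sign error when clearing denominators. Multiplying -4/(y(y - 4)) by y(y - 4) gives -4, not +4. The correct result is (y - 4) = y - 4, which is trivially true, not (y - 4) = y + 4. (Step 1 is a valid identity: 1/(y - 4) - 4/(y(y - 4)) = (y - 4)/(y(y - 4)) = 1/y.)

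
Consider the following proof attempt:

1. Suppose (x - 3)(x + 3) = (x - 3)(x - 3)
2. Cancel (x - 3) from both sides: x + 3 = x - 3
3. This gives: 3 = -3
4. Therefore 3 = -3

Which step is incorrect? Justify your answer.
Step 2: Cancel (x - 3) from both sides: x + 3 = x - 3

Step 2 cancels (x - 3) from both sides. This is only valid if (x - 3) ≠ 0, i.e., x ≠ 3. When x = 3, both sides equal zero regardless of the other factors. The correct approach requires considering x = 3 as a separate case.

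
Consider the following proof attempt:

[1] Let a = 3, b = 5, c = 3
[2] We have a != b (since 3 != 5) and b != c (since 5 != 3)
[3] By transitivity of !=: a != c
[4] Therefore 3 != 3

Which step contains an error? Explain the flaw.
Step 3: By transitivity of !=: a != c

Step 3 incorrectly applies transitivity to the '!=' relation. Transitivity states: if a R b and b R c, then a R c. However, '!=' is not transitive. Counterexample: 3 != 5 and 5 != 3, but 3 = 3 (both equal 3). Transitivity holds for relations like <, <=, =, but not for !=.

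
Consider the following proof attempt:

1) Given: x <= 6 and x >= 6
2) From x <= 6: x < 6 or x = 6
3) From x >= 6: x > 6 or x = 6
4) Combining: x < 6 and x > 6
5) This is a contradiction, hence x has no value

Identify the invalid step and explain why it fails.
Step 4: Combining: x < 6 and x > 6

Step 4 incorrectly combines the conditions. From x <= 6 and x >= 6, the intersection is x = 6. The error treats the 'or' cases as 'and' requirements. The correct conclusion is that x = 6 is the unique solution, not that no solution exists.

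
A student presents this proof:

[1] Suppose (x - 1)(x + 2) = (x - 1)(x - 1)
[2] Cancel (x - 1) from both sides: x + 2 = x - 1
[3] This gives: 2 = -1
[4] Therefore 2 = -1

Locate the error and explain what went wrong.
Step 2: Cancel (x - 1) from both sides: x + 2 = x - 1

Step 2 cancels (x - 1) from both sides. This is only valid if (x - 1) ≠ 0, i.e., x ≠ 1. When x = 1, both sides equal zero regardless of the other factors. The correct approach requires considering x = 1 as a separate case.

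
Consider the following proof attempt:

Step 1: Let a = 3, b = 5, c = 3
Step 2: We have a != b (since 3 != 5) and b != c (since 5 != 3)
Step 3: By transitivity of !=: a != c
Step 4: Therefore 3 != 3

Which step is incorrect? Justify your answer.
Step 3: By transitivity of !=: a != c

Step 3 incorrectly applies transitivity to the '!=' relation. Transitivity states: if a R b and b R c, then a R c. However, '!=' is not transitive. Counterexample: 3 != 5 and 5 != 3, but 3 = 3 (both equal 3). Transitivity holds for relations like <, <=, =, but not for !=.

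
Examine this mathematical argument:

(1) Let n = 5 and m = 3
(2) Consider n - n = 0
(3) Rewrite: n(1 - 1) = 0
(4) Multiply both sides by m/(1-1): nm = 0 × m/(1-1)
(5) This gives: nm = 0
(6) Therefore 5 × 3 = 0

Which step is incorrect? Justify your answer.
Step 4: Multiply both sides by m/(1-1): nm = 0 × m/(1-1)

Step 4 multiplies both sides by m/(1-1). However, 1-1 = 0, so this is multiplication by m/0, which is undefined. We cannot multiply by an undefined expression.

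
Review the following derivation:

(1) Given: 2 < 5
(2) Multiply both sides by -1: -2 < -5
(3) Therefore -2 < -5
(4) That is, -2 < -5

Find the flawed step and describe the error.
Step 2: Multiply both sides by -1: -2 < -5

Step 2 multiplies both sides by -1 but fails to reverse the inequality sign. When multiplying (or dividing) an inequality by a negative number, the direction must be reversed. Since 2 < 5, we should get -2 > -5, i.e., -2 > -5.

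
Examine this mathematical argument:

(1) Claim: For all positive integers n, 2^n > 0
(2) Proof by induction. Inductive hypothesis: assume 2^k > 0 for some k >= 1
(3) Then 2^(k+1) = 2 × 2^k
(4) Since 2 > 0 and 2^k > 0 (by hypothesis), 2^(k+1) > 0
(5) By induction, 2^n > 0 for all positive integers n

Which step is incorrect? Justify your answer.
Step 5: By induction, 2^n > 0 for all positive integers n

Step 5 concludes the proof by induction, but no base case was ever established. A valid induction proof requires: (1) a base case proving 2^1 > 0, and (2) an inductive step showing IF 2^k > 0 THEN 2^(k+1) > 0. Steps 2-4 correctly establish the inductive step, but without the base case the conclusion in step 5 does not follow.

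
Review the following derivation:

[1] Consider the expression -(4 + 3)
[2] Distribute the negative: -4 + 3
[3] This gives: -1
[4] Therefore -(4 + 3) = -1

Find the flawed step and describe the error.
Step 2: Distribute the negative: -4 + 3

Step 2 incorrectly distributes the negative sign. The correct distribution is -(4 + 3) = -4 - 3 = -7. The negative must be applied to both terms, not just the first. The error treats -(4 + 3) as -4 + 3, which equals -1 instead of -7.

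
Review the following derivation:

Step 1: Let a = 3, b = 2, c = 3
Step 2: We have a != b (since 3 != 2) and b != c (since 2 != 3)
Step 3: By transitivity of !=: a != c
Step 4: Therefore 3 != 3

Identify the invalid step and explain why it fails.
Step 3: By transitivity of !=: a != c

Step 3 incorrectly applies transitivity to the '!=' relation. Transitivity states: if a R b and b R c, then a R c. However, '!=' is not transitive. Counterexample: 3 != 2 and 2 != 3, but 3 = 3 (both equal 3). Transitivity holds for relations like <, <=, =, but not for !=.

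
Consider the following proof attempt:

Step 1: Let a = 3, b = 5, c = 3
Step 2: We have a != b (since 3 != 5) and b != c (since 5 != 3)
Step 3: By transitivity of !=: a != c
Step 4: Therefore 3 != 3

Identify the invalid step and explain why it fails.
Step 3: By transitivity of !=: a != c

Step 3 incorrectly applies transitivity to the '!=' relation. Transitivity states: if a R b and b R c, then a R c. However, '!=' is not transitive. Counterexample: 3 != 5 and 5 != 3, but 3 = 3 (both equal 3). Transitivity holds for relations like <, <=, =, but not for !=.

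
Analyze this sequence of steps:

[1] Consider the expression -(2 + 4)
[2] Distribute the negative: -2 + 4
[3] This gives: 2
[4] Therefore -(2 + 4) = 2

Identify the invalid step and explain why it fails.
Step 2: Distribute the negative: -2 + 4

Step 2 incorrectly distributes the negative sign. The correct distribution is -(2 + 4) = -2 - 4 = -6. The negative must be applied to both terms, not just the first. The error treats -(2 + 4) as -2 + 4, which equals 2 instead of -6.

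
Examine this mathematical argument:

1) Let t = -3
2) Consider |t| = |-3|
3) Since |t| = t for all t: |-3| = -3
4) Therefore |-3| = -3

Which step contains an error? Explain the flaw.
Step 3: Since |t| = t for all t: |-3| = -3

Step 3 incorrectly states that |t| = t for all t. The correct definition is |t| = t when t >= 0, and |t| = -t when t < 0. Since -3 < 0, we have |-3| = -(-3) = 3, not -3.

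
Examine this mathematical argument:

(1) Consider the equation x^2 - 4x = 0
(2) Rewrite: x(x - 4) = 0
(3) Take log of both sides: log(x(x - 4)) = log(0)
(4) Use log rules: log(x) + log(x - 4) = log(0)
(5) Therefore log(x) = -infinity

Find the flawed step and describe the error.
Step 3: Take log of both sides: log(x(x - 4)) = log(0)

Step 3 takes the logarithm of both sides, resulting in log(0) on the right side. The logarithm is only defined for positive numbers; log(0) is undefined (approaches negative infinity). This operation is invalid.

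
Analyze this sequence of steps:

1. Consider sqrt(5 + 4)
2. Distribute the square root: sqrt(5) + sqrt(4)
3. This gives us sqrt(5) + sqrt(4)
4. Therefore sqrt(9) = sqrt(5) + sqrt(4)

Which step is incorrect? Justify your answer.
Step 2: Distribute the square root: sqrt(5) + sqrt(4)

Step 2 incorrectly 'distributes' the square root over addition. The square root function does not distribute: sqrt(a + b) ≠ sqrt(a) + sqrt(b). In fact, sqrt(5 + 4) = sqrt(9) ≈ 3.0000, while sqrt(5) + sqrt(4) ≈ 4.2361.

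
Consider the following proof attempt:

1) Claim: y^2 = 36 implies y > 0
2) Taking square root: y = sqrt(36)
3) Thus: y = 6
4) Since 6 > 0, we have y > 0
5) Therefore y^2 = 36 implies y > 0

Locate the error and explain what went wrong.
Step 2: Taking square root: y = sqrt(36)

Step 2 takes the square root and assumes the positive root only. The equation y^2 = 36 actually has two solutions: y = 6 and y = -6. The proof silently assumes y > 0 without justification, then uses this assumption to conclude y > 0, which is circular. The counterexample y = -6 shows the claim is false.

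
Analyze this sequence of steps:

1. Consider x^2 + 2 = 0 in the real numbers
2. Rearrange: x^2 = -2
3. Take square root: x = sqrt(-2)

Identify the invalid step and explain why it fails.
Step 3: Take square root: x = sqrt(-2)

Step 3 takes the square root of -2, which is negative. In the real number system, the square root of a negative number is undefined. The equation x^2 + 2 = 0 has no real solutions. Square roots of negative numbers only exist in the complex numbers.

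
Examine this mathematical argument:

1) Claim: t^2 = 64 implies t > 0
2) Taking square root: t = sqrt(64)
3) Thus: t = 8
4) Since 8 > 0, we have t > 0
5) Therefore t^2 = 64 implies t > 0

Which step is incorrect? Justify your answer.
Step 2: Taking square root: t = sqrt(64)

Step 2 takes the square root and assumes the positive root only. The equation t^2 = 64 actually has two solutions: t = 8 and t = -8. The proof silently assumes t > 0 without justification, then uses this assumption to conclude t > 0, which is circular. The counterexample t = -8 shows the claim is false.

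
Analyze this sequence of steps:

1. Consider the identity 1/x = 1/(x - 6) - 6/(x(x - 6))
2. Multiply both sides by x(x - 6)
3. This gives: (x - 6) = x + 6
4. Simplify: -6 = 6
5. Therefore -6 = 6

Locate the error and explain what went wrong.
Step 3: This gives: (x - 6) = x + 6

Step 3 makes a sign error when clearing denominators. Multiplying -6/(x(x - 6)) by x(x - 6) gives -6, not +6. The correct result is (x - 6) = x - 6, which is trivially true, not (x - 6) = x + 6. (Step 1 is a valid identity: 1/(x - 6) - 6/(x(x - 6)) = (x - 6)/(x(x - 6)) = 1/x.)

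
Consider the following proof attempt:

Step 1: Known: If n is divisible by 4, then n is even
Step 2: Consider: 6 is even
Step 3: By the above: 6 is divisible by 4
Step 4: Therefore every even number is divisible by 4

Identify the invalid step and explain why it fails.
Step 3: By the above: 6 is divisible by 4

Step 3 commits the fallacy of affirming the consequent. The known fact 'divisible by 4 → even' does NOT imply 'even → divisible by 4'. That would be the converse, which is false. For example, 6 is even but 6 ÷ 4 = 1.50, which is not an integer.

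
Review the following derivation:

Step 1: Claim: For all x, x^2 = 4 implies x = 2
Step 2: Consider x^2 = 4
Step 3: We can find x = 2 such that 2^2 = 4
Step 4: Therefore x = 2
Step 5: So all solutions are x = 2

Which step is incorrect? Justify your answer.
Step 4: Therefore x = 2

Step 4 incorrectly concludes that x = 2 is the only solution. The proof shows that x = 2 is A solution (existence), but does not show it is the ONLY solution (uniqueness). In fact, x = -2 is also a solution since (-2)^2 = 4. Finding one solution doesn't prove there are no others.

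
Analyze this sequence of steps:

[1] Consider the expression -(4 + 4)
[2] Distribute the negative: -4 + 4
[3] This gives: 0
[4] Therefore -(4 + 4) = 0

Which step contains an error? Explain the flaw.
Step 2: Distribute the negative: -4 + 4

Step 2 incorrectly distributes the negative sign. The correct distribution is -(4 + 4) = -4 - 4 = -8. The negative must be applied to both terms, not just the first. The error treats -(4 + 4) as -4 + 4, which equals 0 instead of -8.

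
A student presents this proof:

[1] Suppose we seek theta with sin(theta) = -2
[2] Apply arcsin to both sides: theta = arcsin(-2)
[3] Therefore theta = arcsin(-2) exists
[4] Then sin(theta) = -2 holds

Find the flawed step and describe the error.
Step 2: Apply arcsin to both sides: theta = arcsin(-2)

Step 2 applies arcsin to -2. However, arcsin(x) is only defined for x in [-1, 1] because sin(theta) can only produce values in that range. Since |-2| > 1, arcsin(-2) is undefined. There is no angle whose sine equals -2.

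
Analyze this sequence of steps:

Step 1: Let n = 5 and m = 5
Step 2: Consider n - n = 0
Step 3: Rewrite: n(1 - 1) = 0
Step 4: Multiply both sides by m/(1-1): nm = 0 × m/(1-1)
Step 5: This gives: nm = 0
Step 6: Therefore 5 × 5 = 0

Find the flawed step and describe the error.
Step 4: Multiply both sides by m/(1-1): nm = 0 × m/(1-1)

Step 4 multiplies both sides by m/(1-1). However, 1-1 = 0, so this is multiplication by m/0, which is undefined. We cannot multiply by an undefined expression.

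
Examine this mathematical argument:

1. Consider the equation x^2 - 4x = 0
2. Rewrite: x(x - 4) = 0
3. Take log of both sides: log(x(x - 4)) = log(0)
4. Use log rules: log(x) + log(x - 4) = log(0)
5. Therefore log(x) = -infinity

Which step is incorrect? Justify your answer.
Step 3: Take log of both sides: log(x(x - 4)) = log(0)

Step 3 takes the logarithm of both sides, resulting in log(0) on the right side. The logarithm is only defined for positive numbers; log(0) is undefined (approaches negative infinity). This operation is invalid.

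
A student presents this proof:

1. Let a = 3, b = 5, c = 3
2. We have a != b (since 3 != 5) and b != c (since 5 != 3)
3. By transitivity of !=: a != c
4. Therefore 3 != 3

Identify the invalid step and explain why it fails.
Step 3: By transitivity of !=: a != c

Step 3 incorrectly applies transitivity to the '!=' relation. Transitivity states: if a R b and b R c, then a R c. However, '!=' is not transitive. Counterexample: 3 != 5 and 5 != 3, but 3 = 3 (both equal 3). Transitivity holds for relations like <, <=, =, but not for !=.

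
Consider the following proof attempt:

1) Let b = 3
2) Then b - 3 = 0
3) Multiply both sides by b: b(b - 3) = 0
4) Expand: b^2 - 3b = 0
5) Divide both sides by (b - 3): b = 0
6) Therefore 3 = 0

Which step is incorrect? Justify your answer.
Step 5: Divide both sides by (b - 3): b = 0

Step 5 divides both sides by (b - 3). However, since b = 3, we have (b - 3) = 0. Division by zero is undefined, making this step invalid.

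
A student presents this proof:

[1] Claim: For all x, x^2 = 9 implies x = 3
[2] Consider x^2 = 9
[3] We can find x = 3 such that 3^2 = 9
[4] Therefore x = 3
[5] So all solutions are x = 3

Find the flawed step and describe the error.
Step 4: Therefore x = 3

Step 4 incorrectly concludes that x = 3 is the only solution. The proof shows that x = 3 is A solution (existence), but does not show it is the ONLY solution (uniqueness). In fact, x = -3 is also a solution since (-3)^2 = 9. Finding one solution doesn't prove there are no others.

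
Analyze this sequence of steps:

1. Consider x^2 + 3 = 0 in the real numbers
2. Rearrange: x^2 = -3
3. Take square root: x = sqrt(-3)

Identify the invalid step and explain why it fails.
Step 3: Take square root: x = sqrt(-3)

Step 3 takes the square root of -3, which is negative. In the real number system, the square root of a negative number is undefined. The equation x^2 + 3 = 0 has no real solutions. Square roots of negative numbers only exist in the complex numbers.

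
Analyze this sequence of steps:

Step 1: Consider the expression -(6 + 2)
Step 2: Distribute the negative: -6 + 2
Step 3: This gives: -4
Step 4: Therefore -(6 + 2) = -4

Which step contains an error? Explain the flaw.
Step 2: Distribute the negative: -6 + 2

Step 2 incorrectly distributes the negative sign. The correct distribution is -(6 + 2) = -6 - 2 = -8. The negative must be applied to both terms, not just the first. The error treats -(6 + 2) as -6 + 2, which equals -4 instead of -8.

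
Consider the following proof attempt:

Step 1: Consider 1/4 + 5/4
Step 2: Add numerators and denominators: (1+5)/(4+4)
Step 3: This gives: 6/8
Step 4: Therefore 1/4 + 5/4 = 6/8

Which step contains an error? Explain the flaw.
Step 2: Add numerators and denominators: (1+5)/(4+4)

Step 2 incorrectly adds fractions by separately adding numerators and denominators. This is wrong. The correct method requires a common denominator: 1/4 + 5/4 = (1×4 + 5×4)/(4×4) = 24/16 = 3/2. The method used gives 6/8, which is different.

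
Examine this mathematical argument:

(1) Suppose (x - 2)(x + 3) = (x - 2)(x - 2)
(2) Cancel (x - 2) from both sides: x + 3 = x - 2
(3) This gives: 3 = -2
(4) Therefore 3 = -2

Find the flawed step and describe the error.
Step 2: Cancel (x - 2) from both sides: x + 3 = x - 2

Step 2 cancels (x - 2) from both sides. This is only valid if (x - 2) ≠ 0, i.e., x ≠ 2. When x = 2, both sides equal zero regardless of the other factors. The correct approach requires considering x = 2 as a separate case.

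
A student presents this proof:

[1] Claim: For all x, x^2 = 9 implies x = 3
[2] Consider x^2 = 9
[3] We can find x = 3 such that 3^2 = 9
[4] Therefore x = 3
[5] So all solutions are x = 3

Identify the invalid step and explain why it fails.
Step 4: Therefore x = 3

Step 4 incorrectly concludes that x = 3 is the only solution. The proof shows that x = 3 is A solution (existence), but does not show it is the ONLY solution (uniqueness). In fact, x = -3 is also a solution since (-3)^2 = 9. Finding one solution doesn't prove there are no others.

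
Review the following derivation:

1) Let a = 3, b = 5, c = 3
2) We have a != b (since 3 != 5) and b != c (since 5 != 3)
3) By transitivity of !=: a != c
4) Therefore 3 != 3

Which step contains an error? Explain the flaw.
Step 3: By transitivity of !=: a != c

Step 3 incorrectly applies transitivity to the '!=' relation. Transitivity states: if a R b and b R c, then a R c. However, '!=' is not transitive. Counterexample: 3 != 5 and 5 != 3, but 3 = 3 (both equal 3). Transitivity holds for relations like <, <=, =, but not for !=.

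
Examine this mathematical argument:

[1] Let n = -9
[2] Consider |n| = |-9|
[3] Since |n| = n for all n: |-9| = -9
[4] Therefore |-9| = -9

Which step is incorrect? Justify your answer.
Step 3: Since |n| = n for all n: |-9| = -9

Step 3 incorrectly states that |n| = n for all n. The correct definition is |n| = n when n >= 0, and |n| = -n when n < 0. Since -9 < 0, we have |-9| = -(-9) = 9, not -9.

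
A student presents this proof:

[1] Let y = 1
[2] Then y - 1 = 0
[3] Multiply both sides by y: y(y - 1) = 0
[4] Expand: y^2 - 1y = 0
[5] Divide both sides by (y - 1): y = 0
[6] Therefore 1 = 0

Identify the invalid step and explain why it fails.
Step 5: Divide both sides by (y - 1): y = 0

Step 5 divides both sides by (y - 1). However, since y = 1, we have (y - 1) = 0. Division by zero is undefined, making this step invalid.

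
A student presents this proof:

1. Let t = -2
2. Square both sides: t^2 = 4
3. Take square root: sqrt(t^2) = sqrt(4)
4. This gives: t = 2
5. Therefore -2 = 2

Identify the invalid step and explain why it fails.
Step 4: This gives: t = 2

Step 4 incorrectly states that sqrt(t^2) = t. The correct identity is sqrt(t^2) = |t|. Since t = -2 < 0, we have sqrt(t^2) = |-2| = 2, not t = -2.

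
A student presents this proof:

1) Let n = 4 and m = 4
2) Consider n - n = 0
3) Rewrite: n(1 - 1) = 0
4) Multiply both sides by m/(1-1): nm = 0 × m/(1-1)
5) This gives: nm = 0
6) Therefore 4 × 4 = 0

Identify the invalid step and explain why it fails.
Step 4: Multiply both sides by m/(1-1): nm = 0 × m/(1-1)

Step 4 multiplies both sides by m/(1-1). However, 1-1 = 0, so this is multiplication by m/0, which is undefined. We cannot multiply by an undefined expression.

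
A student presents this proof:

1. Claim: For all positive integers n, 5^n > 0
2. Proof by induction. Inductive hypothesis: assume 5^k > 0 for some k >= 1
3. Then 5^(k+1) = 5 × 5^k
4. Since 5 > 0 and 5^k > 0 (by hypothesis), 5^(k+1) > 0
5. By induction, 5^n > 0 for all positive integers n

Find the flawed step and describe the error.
Step 5: By induction, 5^n > 0 for all positive integers n

Step 5 concludes the proof by induction, but no base case was ever established. A valid induction proof requires: (1) a base case proving 5^1 > 0, and (2) an inductive step showing IF 5^k > 0 THEN 5^(k+1) > 0. Steps 2-4 correctly establish the inductive step, but without the base case the conclusion in step 5 does not follow.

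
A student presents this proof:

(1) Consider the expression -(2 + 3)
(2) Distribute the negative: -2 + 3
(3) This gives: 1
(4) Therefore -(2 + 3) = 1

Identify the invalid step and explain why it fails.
Step 2: Distribute the negative: -2 + 3

Step 2 incorrectly distributes the negative sign. The correct distribution is -(2 + 3) = -2 - 3 = -5. The negative must be applied to both terms, not just the first. The error treats -(2 + 3) as -2 + 3, which equals 1 instead of -5.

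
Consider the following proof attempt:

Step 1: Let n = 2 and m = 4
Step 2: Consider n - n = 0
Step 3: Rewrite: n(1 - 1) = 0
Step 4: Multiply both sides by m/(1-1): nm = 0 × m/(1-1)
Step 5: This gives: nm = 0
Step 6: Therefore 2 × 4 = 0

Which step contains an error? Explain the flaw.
Step 4: Multiply both sides by m/(1-1): nm = 0 × m/(1-1)

Step 4 multiplies both sides by m/(1-1). However, 1-1 = 0, so this is multiplication by m/0, which is undefined. We cannot multiply by an undefined expression.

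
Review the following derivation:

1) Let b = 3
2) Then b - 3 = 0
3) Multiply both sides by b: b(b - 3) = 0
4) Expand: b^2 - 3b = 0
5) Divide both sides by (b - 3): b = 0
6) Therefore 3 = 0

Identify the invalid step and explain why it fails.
Step 5: Divide both sides by (b - 3): b = 0

Step 5 divides both sides by (b - 3). However, since b = 3, we have (b - 3) = 0. Division by zero is undefined, making this step invalid.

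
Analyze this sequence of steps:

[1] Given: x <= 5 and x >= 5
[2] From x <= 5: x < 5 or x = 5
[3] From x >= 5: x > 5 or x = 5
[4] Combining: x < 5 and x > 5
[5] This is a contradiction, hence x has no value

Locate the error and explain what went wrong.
Step 4: Combining: x < 5 and x > 5

Step 4 incorrectly combines the conditions. From x <= 5 and x >= 5, the intersection is x = 5. The error treats the 'or' cases as 'and' requirements. The correct conclusion is that x = 5 is the unique solution, not that no solution exists.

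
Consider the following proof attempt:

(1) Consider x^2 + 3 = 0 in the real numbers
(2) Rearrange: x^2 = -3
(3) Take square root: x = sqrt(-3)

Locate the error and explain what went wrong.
Step 3: Take square root: x = sqrt(-3)

Step 3 takes the square root of -3, which is negative. In the real number system, the square root of a negative number is undefined. The equation x^2 + 3 = 0 has no real solutions. Square roots of negative numbers only exist in the complex numbers.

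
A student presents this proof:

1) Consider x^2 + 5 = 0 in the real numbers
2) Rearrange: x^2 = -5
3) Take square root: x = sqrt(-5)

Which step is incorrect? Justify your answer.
Step 3: Take square root: x = sqrt(-5)

Step 3 takes the square root of -5, which is negative. In the real number system, the square root of a negative number is undefined. The equation x^2 + 5 = 0 has no real solutions. Square roots of negative numbers only exist in the complex numbers.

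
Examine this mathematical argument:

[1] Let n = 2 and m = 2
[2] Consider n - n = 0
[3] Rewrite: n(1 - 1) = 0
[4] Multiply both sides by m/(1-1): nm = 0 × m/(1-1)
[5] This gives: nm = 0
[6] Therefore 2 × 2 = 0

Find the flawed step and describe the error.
Step 4: Multiply both sides by m/(1-1): nm = 0 × m/(1-1)

Step 4 multiplies both sides by m/(1-1). However, 1-1 = 0, so this is multiplication by m/0, which is undefined. We cannot multiply by an undefined expression.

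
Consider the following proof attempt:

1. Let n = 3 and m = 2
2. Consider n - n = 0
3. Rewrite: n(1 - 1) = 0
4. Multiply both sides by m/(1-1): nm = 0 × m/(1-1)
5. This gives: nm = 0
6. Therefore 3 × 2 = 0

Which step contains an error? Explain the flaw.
Step 4: Multiply both sides by m/(1-1): nm = 0 × m/(1-1)

Step 4 multiplies both sides by m/(1-1). However, 1-1 = 0, so this is multiplication by m/0, which is undefined. We cannot multiply by an undefined expression.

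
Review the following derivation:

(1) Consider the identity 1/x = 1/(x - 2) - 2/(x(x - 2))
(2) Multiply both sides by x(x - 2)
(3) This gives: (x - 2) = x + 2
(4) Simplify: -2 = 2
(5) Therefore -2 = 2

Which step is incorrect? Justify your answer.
Step 3: This gives: (x - 2) = x + 2

Step 3 makes a sign error when clearing denominators. Multiplying -2/(x(x - 2)) by x(x - 2) gives -2, not +2. The correct result is (x - 2) = x - 2, which is trivially true, not (x - 2) = x + 2. (Step 1 is a valid identity: 1/(x - 2) - 2/(x(x - 2)) = (x - 2)/(x(x - 2)) = 1/x.)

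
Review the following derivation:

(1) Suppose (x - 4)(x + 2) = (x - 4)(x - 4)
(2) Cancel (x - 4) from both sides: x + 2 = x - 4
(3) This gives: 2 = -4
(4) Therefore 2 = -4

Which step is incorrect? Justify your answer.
Step 2: Cancel (x - 4) from both sides: x + 2 = x - 4

Step 2 cancels (x - 4) from both sides. This is only valid if (x - 4) ≠ 0, i.e., x ≠ 4. When x = 4, both sides equal zero regardless of the other factors. The correct approach requires considering x = 4 as a separate case.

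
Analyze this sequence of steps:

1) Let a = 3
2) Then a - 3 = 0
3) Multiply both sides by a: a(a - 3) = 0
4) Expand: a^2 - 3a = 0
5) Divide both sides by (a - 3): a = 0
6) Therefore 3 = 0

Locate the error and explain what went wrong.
Step 5: Divide both sides by (a - 3): a = 0

Step 5 divides both sides by (a - 3). However, since a = 3, we have (a - 3) = 0. Division by zero is undefined, making this step invalid.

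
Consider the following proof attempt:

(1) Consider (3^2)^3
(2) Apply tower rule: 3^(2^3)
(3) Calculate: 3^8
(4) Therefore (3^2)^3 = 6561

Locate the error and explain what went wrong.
Step 2: Apply tower rule: 3^(2^3)

Step 2 incorrectly states that (a^b)^c = a^(b^c). The correct rule is (a^b)^c = a^(b×c). The actual value is (3^2)^3 = 3^6 = 729, not 3^8 = 6561.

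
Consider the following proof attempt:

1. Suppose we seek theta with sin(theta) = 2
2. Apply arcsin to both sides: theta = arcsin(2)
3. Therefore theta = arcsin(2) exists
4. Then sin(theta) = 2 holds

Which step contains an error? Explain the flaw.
Step 2: Apply arcsin to both sides: theta = arcsin(2)

Step 2 applies arcsin to 2. However, arcsin(x) is only defined for x in [-1, 1] because sin(theta) can only produce values in that range. Since |2| > 1, arcsin(2) is undefined. There is no angle whose sine equals 2.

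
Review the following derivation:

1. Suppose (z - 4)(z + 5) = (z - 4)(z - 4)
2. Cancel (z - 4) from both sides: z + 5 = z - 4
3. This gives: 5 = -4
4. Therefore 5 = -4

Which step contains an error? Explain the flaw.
Step 2: Cancel (z - 4) from both sides: z + 5 = z - 4

Step 2 cancels (z - 4) from both sides. This is only valid if (z - 4) ≠ 0, i.e., z ≠ 4. When z = 4, both sides equal zero regardless of the other factors. The correct approach requires considering z = 4 as a separate case.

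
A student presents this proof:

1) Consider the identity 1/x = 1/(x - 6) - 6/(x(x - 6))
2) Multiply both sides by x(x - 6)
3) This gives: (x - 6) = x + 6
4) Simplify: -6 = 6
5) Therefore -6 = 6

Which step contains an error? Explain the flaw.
Step 3: This gives: (x - 6) = x + 6

Step 3 makes a sign error when clearing denominators. Multiplying -6/(x(x - 6)) by x(x - 6) gives -6, not +6. The correct result is (x - 6) = x - 6, which is trivially true, not (x - 6) = x + 6. (Step 1 is a valid identity: 1/(x - 6) - 6/(x(x - 6)) = (x - 6)/(x(x - 6)) = 1/x.)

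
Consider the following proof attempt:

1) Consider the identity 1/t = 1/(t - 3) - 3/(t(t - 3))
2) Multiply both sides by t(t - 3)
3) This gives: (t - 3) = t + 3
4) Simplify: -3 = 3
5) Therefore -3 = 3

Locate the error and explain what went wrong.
Step 3: This gives: (t - 3) = t + 3

Step 3 makes a sign error when clearing denominators. Multiplying -3/(t(t - 3)) by t(t - 3) gives -3, not +3. The correct result is (t - 3) = t - 3, which is trivially true, not (t - 3) = t + 3. (Step 1 is a valid identity: 1/(t - 3) - 3/(t(t - 3)) = (t - 3)/(t(t - 3)) = 1/t.)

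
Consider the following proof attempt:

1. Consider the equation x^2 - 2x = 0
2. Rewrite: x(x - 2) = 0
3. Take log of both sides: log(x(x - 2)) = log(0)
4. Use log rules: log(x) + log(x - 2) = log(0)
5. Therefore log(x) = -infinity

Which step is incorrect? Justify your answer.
Step 3: Take log of both sides: log(x(x - 2)) = log(0)

Step 3 takes the logarithm of both sides, resulting in log(0) on the right side. The logarithm is only defined for positive numbers; log(0) is undefined (approaches negative infinity). This operation is invalid.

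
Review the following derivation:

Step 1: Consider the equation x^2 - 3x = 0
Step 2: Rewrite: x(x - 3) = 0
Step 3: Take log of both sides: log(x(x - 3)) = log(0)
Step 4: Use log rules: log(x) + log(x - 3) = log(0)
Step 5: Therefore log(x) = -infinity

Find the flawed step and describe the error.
Step 3: Take log of both sides: log(x(x - 3)) = log(0)

Step 3 takes the logarithm of both sides, resulting in log(0) on the right side. The logarithm is only defined for positive numbers; log(0) is undefined (approaches negative infinity). This operation is invalid.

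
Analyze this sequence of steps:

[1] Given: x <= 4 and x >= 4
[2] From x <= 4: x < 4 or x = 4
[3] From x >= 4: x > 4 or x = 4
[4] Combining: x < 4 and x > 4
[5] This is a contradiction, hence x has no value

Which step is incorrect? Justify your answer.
Step 4: Combining: x < 4 and x > 4

Step 4 incorrectly combines the conditions. From x <= 4 and x >= 4, the intersection is x = 4. The error treats the 'or' cases as 'and' requirements. The correct conclusion is that x = 4 is the unique solution, not that no solution exists.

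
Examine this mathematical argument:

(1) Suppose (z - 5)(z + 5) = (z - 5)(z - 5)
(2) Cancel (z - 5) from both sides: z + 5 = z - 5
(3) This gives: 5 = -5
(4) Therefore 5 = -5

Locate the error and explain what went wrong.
Step 2: Cancel (z - 5) from both sides: z + 5 = z - 5

Step 2 cancels (z - 5) from both sides. This is only valid if (z - 5) ≠ 0, i.e., z ≠ 5. When z = 5, both sides equal zero regardless of the other factors. The correct approach requires considering z = 5 as a separate case.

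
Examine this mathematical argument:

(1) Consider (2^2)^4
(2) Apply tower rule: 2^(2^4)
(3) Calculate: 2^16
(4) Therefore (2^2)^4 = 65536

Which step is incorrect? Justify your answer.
Step 2: Apply tower rule: 2^(2^4)

Step 2 incorrectly states that (a^b)^c = a^(b^c). The correct rule is (a^b)^c = a^(b×c). The actual value is (2^2)^4 = 2^8 = 256, not 2^16 = 65536.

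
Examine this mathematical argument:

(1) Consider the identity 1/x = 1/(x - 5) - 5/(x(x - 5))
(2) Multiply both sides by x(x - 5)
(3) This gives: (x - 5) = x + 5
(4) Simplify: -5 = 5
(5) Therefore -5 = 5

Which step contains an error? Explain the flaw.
Step 3: This gives: (x - 5) = x + 5

Step 3 makes a sign error when clearing denominators. Multiplying -5/(x(x - 5)) by x(x - 5) gives -5, not +5. The correct result is (x - 5) = x - 5, which is trivially true, not (x - 5) = x + 5. (Step 1 is a valid identity: 1/(x - 5) - 5/(x(x - 5)) = (x - 5)/(x(x - 5)) = 1/x.)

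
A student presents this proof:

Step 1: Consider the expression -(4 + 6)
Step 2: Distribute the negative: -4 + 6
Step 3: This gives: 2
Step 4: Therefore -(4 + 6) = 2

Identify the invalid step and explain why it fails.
Step 2: Distribute the negative: -4 + 6

Step 2 incorrectly distributes the negative sign. The correct distribution is -(4 + 6) = -4 - 6 = -10. The negative must be applied to both terms, not just the first. The error treats -(4 + 6) as -4 + 6, which equals 2 instead of -10.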